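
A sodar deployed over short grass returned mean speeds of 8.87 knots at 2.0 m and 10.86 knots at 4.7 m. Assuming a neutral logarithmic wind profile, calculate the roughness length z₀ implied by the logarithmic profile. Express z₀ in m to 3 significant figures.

z₀ ≈ 0.0444 m

Log law: V(z) ∝ ln(z/z₀). With r = V₁/V₂ = 8.87/10.86 = 0.81676,
r · ln(z₂/z₀) = ln(z₁/z₀) ⇒ ln z₀ = (ln z₁ − r·ln z₂)/(1 − r)
ln z₀ = (0.69315 − 0.81676×1.54756) / 0.18324 = -3.1152
z₀ = exp(-3.1152) = 0.04437 m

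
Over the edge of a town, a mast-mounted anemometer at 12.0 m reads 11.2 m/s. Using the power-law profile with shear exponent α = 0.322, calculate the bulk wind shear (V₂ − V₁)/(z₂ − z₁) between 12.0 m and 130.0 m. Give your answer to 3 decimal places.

Power law: V₂ = V₁ · (z₂/z₁)^α = 11.2 × (10.8333)^0.322 = 24.1219 m/s
ΔV/Δz = (24.1219 − 11.2)/(130.0 − 12.0) = 12.9219/118.0000 = 0.10951 m/s/m

0.110 m/s/m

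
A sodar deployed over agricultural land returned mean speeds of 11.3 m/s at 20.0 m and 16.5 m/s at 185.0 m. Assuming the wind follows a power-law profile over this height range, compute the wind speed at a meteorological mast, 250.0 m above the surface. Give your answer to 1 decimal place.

First find α: α = ln(V₂/V₁)/ln(z₂/z₁) = ln(16.5/11.3)/ln(185.0/20.0) = 0.37856/2.22462 = 0.1702
Extrapolate from 185.0 m to 250.0 m: V₃ = 16.5 × (250.0/185.0)^0.1702 = 16.5 × 1.0526 = 17.3675 m/s

17.4 m/s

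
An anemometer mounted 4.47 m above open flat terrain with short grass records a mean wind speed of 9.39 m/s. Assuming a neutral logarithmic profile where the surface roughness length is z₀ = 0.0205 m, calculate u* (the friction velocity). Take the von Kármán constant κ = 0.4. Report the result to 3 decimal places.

Log law: V(z) = (u*/κ) · ln(z/z₀) ⇒ u* = κ · V / ln(z/z₀)
u* = 0.4 × 9.39 / ln(4.47/0.0205) = 0.4 × 9.39 / 5.3847
   = 3.7560 / 5.3847 = 0.6975 m/s

u* ≈ 0.698 m/s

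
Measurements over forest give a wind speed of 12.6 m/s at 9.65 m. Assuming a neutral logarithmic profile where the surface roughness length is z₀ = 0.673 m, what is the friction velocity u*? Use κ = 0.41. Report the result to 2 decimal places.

Log law: V(z) = (u*/κ) · ln(z/z₀) ⇒ u* = κ · V / ln(z/z₀)
u* = 0.41 × 12.6 / ln(9.65/0.673) = 0.41 × 12.6 / 2.6630
   = 5.1660 / 2.6630 = 1.9399 m/s

u* ≈ 1.94 m/s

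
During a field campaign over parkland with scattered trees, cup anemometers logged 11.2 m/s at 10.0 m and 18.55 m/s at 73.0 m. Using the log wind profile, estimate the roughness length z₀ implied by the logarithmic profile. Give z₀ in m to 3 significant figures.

Log law: V(z) ∝ ln(z/z₀). With r = V₁/V₂ = 11.2/18.55 = 0.60377,
r · ln(z₂/z₀) = ln(z₁/z₀) ⇒ ln z₀ = (ln z₁ − r·ln z₂)/(1 − r)
ln z₀ = (2.30259 − 0.60377×4.29046) / 0.39623 = -0.7266
z₀ = exp(-0.7266) = 0.4836 m

z₀ ≈ 0.484 m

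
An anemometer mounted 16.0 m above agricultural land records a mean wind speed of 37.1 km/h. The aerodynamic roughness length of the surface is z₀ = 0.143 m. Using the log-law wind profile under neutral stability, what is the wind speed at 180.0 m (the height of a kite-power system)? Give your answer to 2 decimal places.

Log law: V(z) ∝ ln(z/z₀), so V₂/V₁ = ln(z₂/z₀) / ln(z₁/z₀).
ln(180.0/0.143) = 7.1379, ln(16.0/0.143) = 4.7175
V₂ = 37.1 × 7.1379/4.7175 = 37.1 × 1.5131 = 56.1346 km/h

56.13 km/h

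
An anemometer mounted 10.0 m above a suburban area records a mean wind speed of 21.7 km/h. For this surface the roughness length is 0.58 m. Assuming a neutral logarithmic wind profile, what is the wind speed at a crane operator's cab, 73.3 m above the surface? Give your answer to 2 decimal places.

Log law: V(z) ∝ ln(z/z₀), so V₂/V₁ = ln(z₂/z₀) / ln(z₁/z₀).
ln(73.3/0.58) = 4.8393, ln(10.0/0.58) = 2.8473
V₂ = 21.7 × 4.8393/2.8473 = 21.7 × 1.6996 = 36.8813 km/h

36.88 km/h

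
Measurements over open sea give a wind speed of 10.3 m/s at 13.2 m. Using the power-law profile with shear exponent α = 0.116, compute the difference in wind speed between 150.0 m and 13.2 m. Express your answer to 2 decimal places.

Power law: V₂ = V₁ · (z₂/z₁)^α = 10.3 × (11.3636)^0.116 = 13.6545 m/s
ΔV = 13.6545 − 10.3 = 3.3545 m/s

3.35 m/s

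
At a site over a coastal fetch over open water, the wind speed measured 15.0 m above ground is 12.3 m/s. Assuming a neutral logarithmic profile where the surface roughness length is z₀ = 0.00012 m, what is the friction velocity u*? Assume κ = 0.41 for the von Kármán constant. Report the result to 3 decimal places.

Log law: V(z) = (u*/κ) · ln(z/z₀) ⇒ u* = κ · V / ln(z/z₀)
u* = 0.41 × 12.3 / ln(15.0/0.00012) = 0.41 × 12.3 / 11.7361
   = 5.0430 / 11.7361 = 0.4297 m/s

u* ≈ 0.430 m/s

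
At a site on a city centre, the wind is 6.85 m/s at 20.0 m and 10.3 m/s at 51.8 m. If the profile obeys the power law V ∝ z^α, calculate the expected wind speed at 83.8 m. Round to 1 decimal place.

12.7 m/s

First find α: α = ln(V₂/V₁)/ln(z₂/z₁) = ln(10.3/6.85)/ln(51.8/20.0) = 0.40790/0.95166 = 0.4286
Extrapolate from 51.8 m to 83.8 m: V₃ = 10.3 × (83.8/51.8)^0.4286 = 10.3 × 1.2290 = 12.6585 m/s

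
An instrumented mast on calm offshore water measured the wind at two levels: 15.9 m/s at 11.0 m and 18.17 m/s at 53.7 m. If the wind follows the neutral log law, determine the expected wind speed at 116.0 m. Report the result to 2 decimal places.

Log law: V ∝ ln(z/z₀). From the pair, with r = V₁/V₂ = 0.87507,
ln z₀ = (ln z₁ − r·ln z₂)/(1 − r) = (2.3979 − 0.87507×3.9834)/0.12493 = -8.7077 → z₀ = 0.0001653 m
V₃ = V₁ · ln(z₃/z₀)/ln(z₁/z₀) = 15.9 × 13.4613/11.1056 = 19.2727 m/s

19.27 m/s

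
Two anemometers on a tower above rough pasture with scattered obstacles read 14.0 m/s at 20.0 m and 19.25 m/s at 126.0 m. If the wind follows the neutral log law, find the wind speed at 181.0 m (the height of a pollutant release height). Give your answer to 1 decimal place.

Log law: V ∝ ln(z/z₀). From the pair, with r = V₁/V₂ = 0.72727,
ln z₀ = (ln z₁ − r·ln z₂)/(1 − r) = (2.9957 − 0.72727×4.8363)/0.27273 = -1.9124 → z₀ = 0.1477 m
V₃ = V₁ · ln(z₃/z₀)/ln(z₁/z₀) = 14.0 × 7.1109/4.9081 = 20.2832 m/s

20.3 m/s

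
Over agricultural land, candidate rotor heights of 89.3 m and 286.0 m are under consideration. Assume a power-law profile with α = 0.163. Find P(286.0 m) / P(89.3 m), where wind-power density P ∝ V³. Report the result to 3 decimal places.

1.767

Speed ratio: V_B/V_A = (z_B/z_A)^α = (286.0/89.3)^0.163 = (3.2027)^0.163 = 1.20892
Power-density ratio: P_B/P_A = (V_B/V_A)³ = (1.20892)³ = 1.76684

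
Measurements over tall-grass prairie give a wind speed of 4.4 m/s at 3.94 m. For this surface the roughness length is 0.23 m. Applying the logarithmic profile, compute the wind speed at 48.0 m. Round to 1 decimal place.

8.3 m/s

Log law: V(z) ∝ ln(z/z₀), so V₂/V₁ = ln(z₂/z₀) / ln(z₁/z₀).
ln(48.0/0.23) = 5.3409, ln(3.94/0.23) = 2.8409
V₂ = 4.4 × 5.3409/2.8409 = 4.4 × 1.8800 = 8.2721 m/s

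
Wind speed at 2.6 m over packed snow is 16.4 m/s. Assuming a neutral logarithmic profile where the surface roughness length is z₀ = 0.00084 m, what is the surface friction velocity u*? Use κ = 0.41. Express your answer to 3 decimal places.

Log law: V(z) = (u*/κ) · ln(z/z₀) ⇒ u* = κ · V / ln(z/z₀)
u* = 0.41 × 16.4 / ln(2.6/0.00084) = 0.41 × 16.4 / 8.0376
   = 6.7240 / 8.0376 = 0.8366 m/s

u* ≈ 0.837 m/s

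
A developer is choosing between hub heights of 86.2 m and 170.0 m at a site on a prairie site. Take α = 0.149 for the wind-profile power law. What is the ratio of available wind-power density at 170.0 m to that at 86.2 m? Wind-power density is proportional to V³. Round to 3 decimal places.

Speed ratio: V_B/V_A = (z_B/z_A)^α = (170.0/86.2)^0.149 = (1.9722)^0.149 = 1.10649
Power-density ratio: P_B/P_A = (V_B/V_A)³ = (1.10649)³ = 1.35469

1.355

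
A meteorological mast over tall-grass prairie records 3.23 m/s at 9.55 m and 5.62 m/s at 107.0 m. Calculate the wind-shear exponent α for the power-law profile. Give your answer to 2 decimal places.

Power law: V₂/V₁ = (z₂/z₁)^α ⇒ α = ln(V₂/V₁) / ln(z₂/z₁)
α = ln(5.62/3.23) / ln(107.0/9.55) = ln(1.7399) / ln(11.2042)
  = 0.55385 / 2.41629 = 0.22922

α ≈ 0.23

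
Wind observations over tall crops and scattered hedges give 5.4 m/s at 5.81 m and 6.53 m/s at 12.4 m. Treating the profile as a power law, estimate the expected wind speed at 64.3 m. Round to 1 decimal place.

9.9 m/s

First find α: α = ln(V₂/V₁)/ln(z₂/z₁) = ln(6.53/5.4)/ln(12.4/5.81) = 0.19001/0.75812 = 0.2506
Extrapolate from 12.4 m to 64.3 m: V₃ = 6.53 × (64.3/12.4)^0.2506 = 6.53 × 1.5106 = 9.8642 m/s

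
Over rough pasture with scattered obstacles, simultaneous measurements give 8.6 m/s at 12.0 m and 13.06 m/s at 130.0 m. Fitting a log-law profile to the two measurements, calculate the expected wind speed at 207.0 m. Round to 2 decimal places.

Log law: V ∝ ln(z/z₀). From the pair, with r = V₁/V₂ = 0.65850,
ln z₀ = (ln z₁ − r·ln z₂)/(1 − r) = (2.4849 − 0.65850×4.8675)/0.34150 = -2.1094 → z₀ = 0.1213 m
V₃ = V₁ · ln(z₃/z₀)/ln(z₁/z₀) = 8.6 × 7.4421/4.5943 = 13.9308 m/s

13.93 m/s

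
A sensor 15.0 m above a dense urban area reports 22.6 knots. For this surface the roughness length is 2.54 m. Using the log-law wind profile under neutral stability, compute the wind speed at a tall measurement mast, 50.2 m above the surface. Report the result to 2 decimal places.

Log law: V(z) ∝ ln(z/z₀), so V₂/V₁ = ln(z₂/z₀) / ln(z₁/z₀).
ln(50.2/2.54) = 2.9839, ln(15.0/2.54) = 1.7759
V₂ = 22.6 × 2.9839/1.7759 = 22.6 × 1.6802 = 37.9726 knots

37.97 knots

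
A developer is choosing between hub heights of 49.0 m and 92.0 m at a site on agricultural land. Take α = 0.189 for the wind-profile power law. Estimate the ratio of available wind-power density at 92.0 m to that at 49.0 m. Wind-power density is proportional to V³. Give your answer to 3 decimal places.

1.429

Speed ratio: V_B/V_A = (z_B/z_A)^α = (92.0/49.0)^0.189 = (1.8776)^0.189 = 1.12644
Power-density ratio: P_B/P_A = (V_B/V_A)³ = (1.12644)³ = 1.42931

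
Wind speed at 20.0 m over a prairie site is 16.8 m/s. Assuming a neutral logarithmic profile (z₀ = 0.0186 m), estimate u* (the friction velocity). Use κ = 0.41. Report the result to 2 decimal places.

u* ≈ 0.99 m/s

Log law: V(z) = (u*/κ) · ln(z/z₀) ⇒ u* = κ · V / ln(z/z₀)
u* = 0.41 × 16.8 / ln(20.0/0.0186) = 0.41 × 16.8 / 6.9803
   = 6.8880 / 6.9803 = 0.9868 m/s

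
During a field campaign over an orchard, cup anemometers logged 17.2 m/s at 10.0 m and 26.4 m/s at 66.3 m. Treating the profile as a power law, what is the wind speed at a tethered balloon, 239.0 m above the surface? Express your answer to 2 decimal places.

35.30 m/s

First find α: α = ln(V₂/V₁)/ln(z₂/z₁) = ln(26.4/17.2)/ln(66.3/10.0) = 0.42845/1.89160 = 0.2265
Extrapolate from 66.3 m to 239.0 m: V₃ = 26.4 × (239.0/66.3)^0.2265 = 26.4 × 1.3370 = 35.2972 m/s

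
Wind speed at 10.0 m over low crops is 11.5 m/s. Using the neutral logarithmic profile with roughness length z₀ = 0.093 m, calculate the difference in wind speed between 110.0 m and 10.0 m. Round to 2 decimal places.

5.90 m/s

Log law: V₂ = V₁ · ln(z₂/z₀)/ln(z₁/z₀) = 11.5 × 7.0756/4.6777 = 17.3951 m/s
ΔV = 17.3951 − 11.5 = 5.8951 m/s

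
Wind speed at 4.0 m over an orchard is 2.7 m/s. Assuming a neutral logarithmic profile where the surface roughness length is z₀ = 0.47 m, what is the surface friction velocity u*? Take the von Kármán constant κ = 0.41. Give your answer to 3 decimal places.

u* ≈ 0.517 m/s

Log law: V(z) = (u*/κ) · ln(z/z₀) ⇒ u* = κ · V / ln(z/z₀)
u* = 0.41 × 2.7 / ln(4.0/0.47) = 0.41 × 2.7 / 2.1413
   = 1.1070 / 2.1413 = 0.5170 m/s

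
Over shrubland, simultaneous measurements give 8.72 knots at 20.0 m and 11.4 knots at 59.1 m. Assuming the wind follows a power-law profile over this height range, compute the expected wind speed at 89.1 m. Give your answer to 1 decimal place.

12.6 knots

First find α: α = ln(V₂/V₁)/ln(z₂/z₁) = ln(11.4/8.72)/ln(59.1/20.0) = 0.26799/1.08350 = 0.2473
Extrapolate from 59.1 m to 89.1 m: V₃ = 11.4 × (89.1/59.1)^0.2473 = 11.4 × 1.1069 = 12.6184 knots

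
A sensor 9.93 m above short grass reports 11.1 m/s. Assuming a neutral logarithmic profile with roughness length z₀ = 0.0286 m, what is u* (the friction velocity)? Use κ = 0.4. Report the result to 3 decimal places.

u* ≈ 0.759 m/s

Log law: V(z) = (u*/κ) · ln(z/z₀) ⇒ u* = κ · V / ln(z/z₀)
u* = 0.4 × 11.1 / ln(9.93/0.0286) = 0.4 × 11.1 / 5.8499
   = 4.4400 / 5.8499 = 0.7590 m/s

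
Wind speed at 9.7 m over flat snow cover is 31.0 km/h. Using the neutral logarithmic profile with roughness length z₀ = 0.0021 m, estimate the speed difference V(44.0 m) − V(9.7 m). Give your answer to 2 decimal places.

5.56 km/h

Log law: V₂ = V₁ · ln(z₂/z₀)/ln(z₁/z₀) = 31.0 × 9.9500/8.4379 = 36.5551 km/h
ΔV = 36.5551 − 31.0 = 5.5551 km/h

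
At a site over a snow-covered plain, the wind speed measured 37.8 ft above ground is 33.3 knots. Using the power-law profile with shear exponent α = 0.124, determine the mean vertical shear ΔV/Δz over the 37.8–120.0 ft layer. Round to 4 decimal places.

0.0624 knots/ft

Power law: V₂ = V₁ · (z₂/z₁)^α = 33.3 × (3.1746)^0.124 = 38.4285 knots
ΔV/Δz = (38.4285 − 33.3)/(120.0 − 37.8) = 5.1285/82.2000 = 0.06239 knots/ft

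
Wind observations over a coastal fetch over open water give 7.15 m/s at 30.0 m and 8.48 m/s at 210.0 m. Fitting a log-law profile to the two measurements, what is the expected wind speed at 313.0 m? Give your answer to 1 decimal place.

8.8 m/s

Log law: V ∝ ln(z/z₀). From the pair, with r = V₁/V₂ = 0.84316,
ln z₀ = (ln z₁ − r·ln z₂)/(1 − r) = (3.4012 − 0.84316×5.3471)/0.15684 = -7.0599 → z₀ = 0.0008589 m
V₃ = V₁ · ln(z₃/z₀)/ln(z₁/z₀) = 7.15 × 12.8061/10.4611 = 8.7528 m/s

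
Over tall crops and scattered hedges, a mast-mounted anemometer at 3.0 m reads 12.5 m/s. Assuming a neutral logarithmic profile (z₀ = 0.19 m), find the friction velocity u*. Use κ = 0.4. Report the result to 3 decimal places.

u* ≈ 1.812 m/s

Log law: V(z) = (u*/κ) · ln(z/z₀) ⇒ u* = κ · V / ln(z/z₀)
u* = 0.4 × 12.5 / ln(3.0/0.19) = 0.4 × 12.5 / 2.7593
   = 5.0000 / 2.7593 = 1.8120 m/s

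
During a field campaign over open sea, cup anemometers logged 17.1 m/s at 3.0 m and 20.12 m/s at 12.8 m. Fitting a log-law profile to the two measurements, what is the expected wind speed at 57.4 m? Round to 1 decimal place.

Log law: V ∝ ln(z/z₀). From the pair, with r = V₁/V₂ = 0.84990,
ln z₀ = (ln z₁ − r·ln z₂)/(1 − r) = (1.0986 − 0.84990×2.5494)/0.15010 = -7.1164 → z₀ = 0.0008117 m
V₃ = V₁ · ln(z₃/z₀)/ln(z₁/z₀) = 17.1 × 11.1664/8.2150 = 23.2436 m/s

23.2 m/s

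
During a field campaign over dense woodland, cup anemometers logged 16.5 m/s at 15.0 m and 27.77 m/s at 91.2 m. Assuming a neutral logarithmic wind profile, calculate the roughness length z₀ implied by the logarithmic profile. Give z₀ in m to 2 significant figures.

z₀ ≈ 1.1 m

Log law: V(z) ∝ ln(z/z₀). With r = V₁/V₂ = 16.5/27.77 = 0.59417,
r · ln(z₂/z₀) = ln(z₁/z₀) ⇒ ln z₀ = (ln z₁ − r·ln z₂)/(1 − r)
ln z₀ = (2.70805 − 0.59417×4.51305) / 0.40583 = 0.0654
z₀ = exp(0.0654) = 1.068 m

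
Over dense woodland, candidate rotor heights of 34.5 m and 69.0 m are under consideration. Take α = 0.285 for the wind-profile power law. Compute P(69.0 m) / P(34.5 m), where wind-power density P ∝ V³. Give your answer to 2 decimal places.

Speed ratio: V_B/V_A = (z_B/z_A)^α = (69.0/34.5)^0.285 = (2.0000)^0.285 = 1.21841
Power-density ratio: P_B/P_A = (V_B/V_A)³ = (1.21841)³ = 1.80876

1.81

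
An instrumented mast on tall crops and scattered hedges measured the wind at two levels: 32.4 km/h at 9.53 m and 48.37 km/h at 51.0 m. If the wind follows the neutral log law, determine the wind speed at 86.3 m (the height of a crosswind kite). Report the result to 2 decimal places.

53.38 km/h

Log law: V ∝ ln(z/z₀). From the pair, with r = V₁/V₂ = 0.66984,
ln z₀ = (ln z₁ − r·ln z₂)/(1 − r) = (2.2544 − 0.66984×3.9318)/0.33016 = -1.1486 → z₀ = 0.3171 m
V₃ = V₁ · ln(z₃/z₀)/ln(z₁/z₀) = 32.4 × 5.6065/3.4031 = 53.3780 km/h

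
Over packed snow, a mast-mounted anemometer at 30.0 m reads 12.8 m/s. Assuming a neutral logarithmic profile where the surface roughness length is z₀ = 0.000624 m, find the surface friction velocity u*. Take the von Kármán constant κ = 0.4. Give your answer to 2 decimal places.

Log law: V(z) = (u*/κ) · ln(z/z₀) ⇒ u* = κ · V / ln(z/z₀)
u* = 0.4 × 12.8 / ln(30.0/0.000624) = 0.4 × 12.8 / 10.7806
   = 5.1200 / 10.7806 = 0.4749 m/s

u* ≈ 0.47 m/s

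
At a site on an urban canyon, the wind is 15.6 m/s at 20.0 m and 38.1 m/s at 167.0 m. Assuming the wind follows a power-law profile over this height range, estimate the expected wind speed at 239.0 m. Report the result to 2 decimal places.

First find α: α = ln(V₂/V₁)/ln(z₂/z₁) = ln(38.1/15.6)/ln(167.0/20.0) = 0.89294/2.12226 = 0.4208
Extrapolate from 167.0 m to 239.0 m: V₃ = 38.1 × (239.0/167.0)^0.4208 = 38.1 × 1.1628 = 44.3025 m/s

44.30 m/s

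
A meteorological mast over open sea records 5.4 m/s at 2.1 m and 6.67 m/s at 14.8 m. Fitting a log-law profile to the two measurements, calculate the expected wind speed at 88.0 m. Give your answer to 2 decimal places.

7.83 m/s

Log law: V ∝ ln(z/z₀). From the pair, with r = V₁/V₂ = 0.80960,
ln z₀ = (ln z₁ − r·ln z₂)/(1 − r) = (0.7419 − 0.80960×2.6946)/0.19040 = -7.5608 → z₀ = 0.0005204 m
V₃ = V₁ · ln(z₃/z₀)/ln(z₁/z₀) = 5.4 × 12.0382/8.3028 = 7.8294 m/s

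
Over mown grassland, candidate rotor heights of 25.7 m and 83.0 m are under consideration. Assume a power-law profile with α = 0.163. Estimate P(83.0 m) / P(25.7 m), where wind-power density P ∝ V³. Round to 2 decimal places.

Speed ratio: V_B/V_A = (z_B/z_A)^α = (83.0/25.7)^0.163 = (3.2296)^0.163 = 1.21057
Power-density ratio: P_B/P_A = (V_B/V_A)³ = (1.21057)³ = 1.77407

1.77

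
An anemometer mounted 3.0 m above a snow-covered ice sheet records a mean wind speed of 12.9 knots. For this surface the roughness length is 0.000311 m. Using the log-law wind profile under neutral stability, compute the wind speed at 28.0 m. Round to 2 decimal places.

16.04 knots

Log law: V(z) ∝ ln(z/z₀), so V₂/V₁ = ln(z₂/z₀) / ln(z₁/z₀).
ln(28.0/0.000311) = 11.4079, ln(3.0/0.000311) = 9.1743
V₂ = 12.9 × 11.4079/9.1743 = 12.9 × 1.2435 = 16.0406 knots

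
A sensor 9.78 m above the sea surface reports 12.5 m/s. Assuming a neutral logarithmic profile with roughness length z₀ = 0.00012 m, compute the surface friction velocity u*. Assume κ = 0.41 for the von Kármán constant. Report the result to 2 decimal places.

u* ≈ 0.45 m/s

Log law: V(z) = (u*/κ) · ln(z/z₀) ⇒ u* = κ · V / ln(z/z₀)
u* = 0.41 × 12.5 / ln(9.78/0.00012) = 0.41 × 12.5 / 11.3084
   = 5.1250 / 11.3084 = 0.4532 m/s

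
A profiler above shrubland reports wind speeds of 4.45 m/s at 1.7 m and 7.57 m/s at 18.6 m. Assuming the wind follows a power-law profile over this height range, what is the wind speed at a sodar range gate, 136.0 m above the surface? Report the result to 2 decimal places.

First find α: α = ln(V₂/V₁)/ln(z₂/z₁) = ln(7.57/4.45)/ln(18.6/1.7) = 0.53129/2.39253 = 0.2221
Extrapolate from 18.6 m to 136.0 m: V₃ = 7.57 × (136.0/18.6)^0.2221 = 7.57 × 1.5555 = 11.7750 m/s

11.78 m/s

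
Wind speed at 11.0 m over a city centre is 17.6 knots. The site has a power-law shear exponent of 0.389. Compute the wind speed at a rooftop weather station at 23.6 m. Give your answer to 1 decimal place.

Power-law profile: V₂ = V₁ · (z₂/z₁)^α
V₂ = 17.6 × (23.6/11.0)^0.389 = 17.6 × (2.1455)^0.389
    = 17.6 × 1.3457 = 23.6850 knots

23.7 knots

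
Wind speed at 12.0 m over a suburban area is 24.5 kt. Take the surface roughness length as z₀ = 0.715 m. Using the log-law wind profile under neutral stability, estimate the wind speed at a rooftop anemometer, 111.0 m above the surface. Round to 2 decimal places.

Log law: V(z) ∝ ln(z/z₀), so V₂/V₁ = ln(z₂/z₀) / ln(z₁/z₀).
ln(111.0/0.715) = 5.0450, ln(12.0/0.715) = 2.8204
V₂ = 24.5 × 5.0450/2.8204 = 24.5 × 1.7888 = 43.8248 kt

43.82 kt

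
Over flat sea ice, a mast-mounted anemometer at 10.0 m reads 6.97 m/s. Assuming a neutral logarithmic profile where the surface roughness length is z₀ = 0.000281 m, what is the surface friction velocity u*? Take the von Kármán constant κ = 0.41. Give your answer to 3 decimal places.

u* ≈ 0.273 m/s

Log law: V(z) = (u*/κ) · ln(z/z₀) ⇒ u* = κ · V / ln(z/z₀)
u* = 0.41 × 6.97 / ln(10.0/0.000281) = 0.41 × 6.97 / 10.4797
   = 2.8577 / 10.4797 = 0.2727 m/s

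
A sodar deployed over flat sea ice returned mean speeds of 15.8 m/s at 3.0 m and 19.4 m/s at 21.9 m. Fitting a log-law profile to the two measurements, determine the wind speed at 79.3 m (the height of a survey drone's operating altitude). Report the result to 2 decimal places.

Log law: V ∝ ln(z/z₀). From the pair, with r = V₁/V₂ = 0.81443,
ln z₀ = (ln z₁ − r·ln z₂)/(1 − r) = (1.0986 − 0.81443×3.0865)/0.18557 = -7.6259 → z₀ = 0.0004876 m
V₃ = V₁ · ln(z₃/z₀)/ln(z₁/z₀) = 15.8 × 11.9992/8.7246 = 21.7303 m/s

21.73 m/s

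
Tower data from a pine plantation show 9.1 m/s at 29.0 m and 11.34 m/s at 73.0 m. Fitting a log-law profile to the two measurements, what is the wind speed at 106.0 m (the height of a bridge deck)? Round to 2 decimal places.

Log law: V ∝ ln(z/z₀). From the pair, with r = V₁/V₂ = 0.80247,
ln z₀ = (ln z₁ − r·ln z₂)/(1 − r) = (3.3673 − 0.80247×4.2905)/0.19753 = -0.3831 → z₀ = 0.6818 m
V₃ = V₁ · ln(z₃/z₀)/ln(z₁/z₀) = 9.1 × 5.0465/3.7504 = 12.2450 m/s

12.25 m/s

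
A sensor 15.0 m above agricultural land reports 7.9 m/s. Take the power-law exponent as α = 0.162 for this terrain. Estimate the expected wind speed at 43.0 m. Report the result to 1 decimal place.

Power-law profile: V₂ = V₁ · (z₂/z₁)^α
V₂ = 7.9 × (43.0/15.0)^0.162 = 7.9 × (2.8667)^0.162
    = 7.9 × 1.1860 = 9.3696 m/s

9.4 m/s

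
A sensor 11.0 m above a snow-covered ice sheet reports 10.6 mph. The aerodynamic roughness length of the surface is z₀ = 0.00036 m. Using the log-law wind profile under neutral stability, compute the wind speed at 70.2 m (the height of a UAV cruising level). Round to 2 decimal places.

12.50 mph

Log law: V(z) ∝ ln(z/z₀), so V₂/V₁ = ln(z₂/z₀) / ln(z₁/z₀).
ln(70.2/0.00036) = 12.1808, ln(11.0/0.00036) = 10.3273
V₂ = 10.6 × 12.1808/10.3273 = 10.6 × 1.1795 = 12.5024 mph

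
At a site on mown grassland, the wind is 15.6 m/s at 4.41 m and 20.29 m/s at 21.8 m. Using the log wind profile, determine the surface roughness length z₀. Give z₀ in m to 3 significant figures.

Log law: V(z) ∝ ln(z/z₀). With r = V₁/V₂ = 15.6/20.29 = 0.76885,
r · ln(z₂/z₀) = ln(z₁/z₀) ⇒ ln z₀ = (ln z₁ − r·ln z₂)/(1 − r)
ln z₀ = (1.48387 − 0.76885×3.08191) / 0.23115 = -3.8316
z₀ = exp(-3.8316) = 0.02168 m

z₀ ≈ 0.0217 m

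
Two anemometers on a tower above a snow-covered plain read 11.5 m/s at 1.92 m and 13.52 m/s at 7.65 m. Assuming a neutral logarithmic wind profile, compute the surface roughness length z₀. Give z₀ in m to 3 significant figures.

Log law: V(z) ∝ ln(z/z₀). With r = V₁/V₂ = 11.5/13.52 = 0.85059,
r · ln(z₂/z₀) = ln(z₁/z₀) ⇒ ln z₀ = (ln z₁ − r·ln z₂)/(1 − r)
ln z₀ = (0.65233 − 0.85059×2.03471) / 0.14941 = -7.2177
z₀ = exp(-7.2177) = 0.0007335 m

z₀ ≈ 0.000734 m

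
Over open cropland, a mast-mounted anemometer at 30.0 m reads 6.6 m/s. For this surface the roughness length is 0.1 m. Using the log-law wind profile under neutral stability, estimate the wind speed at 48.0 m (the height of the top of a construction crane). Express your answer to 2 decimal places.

Log law: V(z) ∝ ln(z/z₀), so V₂/V₁ = ln(z₂/z₀) / ln(z₁/z₀).
ln(48.0/0.1) = 6.1738, ln(30.0/0.1) = 5.7038
V₂ = 6.6 × 6.1738/5.7038 = 6.6 × 1.0824 = 7.1439 m/s

7.14 m/s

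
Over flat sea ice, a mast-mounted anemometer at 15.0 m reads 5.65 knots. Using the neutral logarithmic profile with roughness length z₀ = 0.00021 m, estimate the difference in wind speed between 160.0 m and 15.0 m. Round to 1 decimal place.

Log law: V₂ = V₁ · ln(z₂/z₀)/ln(z₁/z₀) = 5.65 × 13.5436/11.1765 = 6.8466 knots
ΔV = 6.8466 − 5.65 = 1.1966 knots

1.2 knots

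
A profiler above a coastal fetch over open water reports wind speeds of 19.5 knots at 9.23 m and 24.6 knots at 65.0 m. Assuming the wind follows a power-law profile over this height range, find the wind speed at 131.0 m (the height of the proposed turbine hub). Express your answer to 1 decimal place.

26.7 knots

First find α: α = ln(V₂/V₁)/ln(z₂/z₁) = ln(24.6/19.5)/ln(65.0/9.23) = 0.23233/1.95193 = 0.1190
Extrapolate from 65.0 m to 131.0 m: V₃ = 24.6 × (131.0/65.0)^0.1190 = 24.6 × 1.0870 = 26.7400 knots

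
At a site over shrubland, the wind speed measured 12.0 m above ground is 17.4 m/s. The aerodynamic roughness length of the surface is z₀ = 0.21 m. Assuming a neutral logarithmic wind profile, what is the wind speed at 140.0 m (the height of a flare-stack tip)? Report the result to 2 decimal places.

Log law: V(z) ∝ ln(z/z₀), so V₂/V₁ = ln(z₂/z₀) / ln(z₁/z₀).
ln(140.0/0.21) = 6.5023, ln(12.0/0.21) = 4.0456
V₂ = 17.4 × 6.5023/4.0456 = 17.4 × 1.6073 = 27.9665 m/s

27.97 m/s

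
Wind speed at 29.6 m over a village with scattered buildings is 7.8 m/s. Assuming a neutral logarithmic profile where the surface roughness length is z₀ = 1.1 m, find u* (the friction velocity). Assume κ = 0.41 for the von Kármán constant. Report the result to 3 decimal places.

u* ≈ 0.971 m/s

Log law: V(z) = (u*/κ) · ln(z/z₀) ⇒ u* = κ · V / ln(z/z₀)
u* = 0.41 × 7.8 / ln(29.6/1.1) = 0.41 × 7.8 / 3.2925
   = 3.1980 / 3.2925 = 0.9713 m/s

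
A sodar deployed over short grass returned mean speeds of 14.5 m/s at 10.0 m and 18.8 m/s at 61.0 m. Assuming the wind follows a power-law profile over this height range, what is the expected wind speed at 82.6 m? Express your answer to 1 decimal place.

19.6 m/s

First find α: α = ln(V₂/V₁)/ln(z₂/z₁) = ln(18.8/14.5)/ln(61.0/10.0) = 0.25971/1.80829 = 0.1436
Extrapolate from 61.0 m to 82.6 m: V₃ = 18.8 × (82.6/61.0)^0.1436 = 18.8 × 1.0445 = 19.6366 m/s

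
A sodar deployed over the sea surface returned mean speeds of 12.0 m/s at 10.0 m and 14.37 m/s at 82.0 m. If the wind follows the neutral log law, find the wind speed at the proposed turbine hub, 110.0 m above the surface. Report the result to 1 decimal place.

14.7 m/s

Log law: V ∝ ln(z/z₀). From the pair, with r = V₁/V₂ = 0.83507,
ln z₀ = (ln z₁ − r·ln z₂)/(1 − r) = (2.3026 − 0.83507×4.4067)/0.16493 = -8.3513 → z₀ = 0.0002361 m
V₃ = V₁ · ln(z₃/z₀)/ln(z₁/z₀) = 12.0 × 13.0517/10.6538 = 14.7009 m/s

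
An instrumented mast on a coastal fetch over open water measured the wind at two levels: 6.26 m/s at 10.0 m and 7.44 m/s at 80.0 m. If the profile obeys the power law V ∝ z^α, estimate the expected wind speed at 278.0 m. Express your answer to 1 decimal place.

First find α: α = ln(V₂/V₁)/ln(z₂/z₁) = ln(7.44/6.26)/ln(80.0/10.0) = 0.17269/2.07944 = 0.0830
Extrapolate from 80.0 m to 278.0 m: V₃ = 7.44 × (278.0/80.0)^0.0830 = 7.44 × 1.1090 = 8.2508 m/s

8.3 m/s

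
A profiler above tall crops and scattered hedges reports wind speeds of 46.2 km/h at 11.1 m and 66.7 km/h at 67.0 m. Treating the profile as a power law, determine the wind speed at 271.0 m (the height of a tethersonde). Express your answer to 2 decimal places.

First find α: α = ln(V₂/V₁)/ln(z₂/z₁) = ln(66.7/46.2)/ln(67.0/11.1) = 0.36723/1.79775 = 0.2043
Extrapolate from 67.0 m to 271.0 m: V₃ = 66.7 × (271.0/67.0)^0.2043 = 66.7 × 1.3304 = 88.7352 km/h

88.74 km/h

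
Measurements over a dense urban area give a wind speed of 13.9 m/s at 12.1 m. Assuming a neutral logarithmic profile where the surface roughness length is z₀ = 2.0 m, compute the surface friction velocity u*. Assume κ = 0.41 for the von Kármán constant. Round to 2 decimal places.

u* ≈ 3.17 m/s

Log law: V(z) = (u*/κ) · ln(z/z₀) ⇒ u* = κ · V / ln(z/z₀)
u* = 0.41 × 13.9 / ln(12.1/2.0) = 0.41 × 13.9 / 1.8001
   = 5.6990 / 1.8001 = 3.1660 m/s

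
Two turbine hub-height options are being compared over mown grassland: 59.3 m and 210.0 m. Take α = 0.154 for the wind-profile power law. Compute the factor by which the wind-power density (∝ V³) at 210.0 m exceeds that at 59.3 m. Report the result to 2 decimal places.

1.79

Speed ratio: V_B/V_A = (z_B/z_A)^α = (210.0/59.3)^0.154 = (3.5413)^0.154 = 1.21499
Power-density ratio: P_B/P_A = (V_B/V_A)³ = (1.21499)³ = 1.79355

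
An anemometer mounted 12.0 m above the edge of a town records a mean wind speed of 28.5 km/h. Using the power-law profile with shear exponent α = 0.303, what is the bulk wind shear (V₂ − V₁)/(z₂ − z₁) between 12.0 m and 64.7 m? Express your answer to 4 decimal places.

0.3602 km/h/m

Power law: V₂ = V₁ · (z₂/z₁)^α = 28.5 × (5.3917)^0.303 = 47.4851 km/h
ΔV/Δz = (47.4851 − 28.5)/(64.7 − 12.0) = 18.9851/52.7000 = 0.36025 km/h/m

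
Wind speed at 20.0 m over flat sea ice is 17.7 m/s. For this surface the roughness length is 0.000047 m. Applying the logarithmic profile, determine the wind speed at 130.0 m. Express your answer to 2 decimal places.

Log law: V(z) ∝ ln(z/z₀), so V₂/V₁ = ln(z₂/z₀) / ln(z₁/z₀).
ln(130.0/0.000047) = 14.8329, ln(20.0/0.000047) = 12.9611
V₂ = 17.7 × 14.8329/12.9611 = 17.7 × 1.1444 = 20.2562 m/s

20.26 m/s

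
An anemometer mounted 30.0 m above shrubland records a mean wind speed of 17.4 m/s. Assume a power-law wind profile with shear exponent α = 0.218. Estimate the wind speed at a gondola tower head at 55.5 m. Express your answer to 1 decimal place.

Power-law profile: V₂ = V₁ · (z₂/z₁)^α
V₂ = 17.4 × (55.5/30.0)^0.218 = 17.4 × (1.8500)^0.218
    = 17.4 × 1.1435 = 19.8972 m/s

19.9 m/s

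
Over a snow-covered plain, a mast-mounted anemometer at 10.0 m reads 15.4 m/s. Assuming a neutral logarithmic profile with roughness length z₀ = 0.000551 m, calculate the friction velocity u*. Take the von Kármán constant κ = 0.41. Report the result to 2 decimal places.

u* ≈ 0.64 m/s

Log law: V(z) = (u*/κ) · ln(z/z₀) ⇒ u* = κ · V / ln(z/z₀)
u* = 0.41 × 15.4 / ln(10.0/0.000551) = 0.41 × 15.4 / 9.8064
   = 6.3140 / 9.8064 = 0.6439 m/s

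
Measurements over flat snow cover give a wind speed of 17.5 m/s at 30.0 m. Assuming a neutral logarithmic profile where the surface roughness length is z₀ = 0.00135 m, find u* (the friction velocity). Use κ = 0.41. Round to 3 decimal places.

u* ≈ 0.717 m/s

Log law: V(z) = (u*/κ) · ln(z/z₀) ⇒ u* = κ · V / ln(z/z₀)
u* = 0.41 × 17.5 / ln(30.0/0.00135) = 0.41 × 17.5 / 10.0088
   = 7.1750 / 10.0088 = 0.7169 m/s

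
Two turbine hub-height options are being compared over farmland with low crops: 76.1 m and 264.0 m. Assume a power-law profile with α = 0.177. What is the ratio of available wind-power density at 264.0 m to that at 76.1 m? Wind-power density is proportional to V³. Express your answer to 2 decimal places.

1.94

Speed ratio: V_B/V_A = (z_B/z_A)^α = (264.0/76.1)^0.177 = (3.4691)^0.177 = 1.24629
Power-density ratio: P_B/P_A = (V_B/V_A)³ = (1.24629)³ = 1.93578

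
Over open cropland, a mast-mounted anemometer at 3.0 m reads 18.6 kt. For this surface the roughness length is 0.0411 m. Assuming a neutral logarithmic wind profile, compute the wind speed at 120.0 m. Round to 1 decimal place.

Log law: V(z) ∝ ln(z/z₀), so V₂/V₁ = ln(z₂/z₀) / ln(z₁/z₀).
ln(120.0/0.0411) = 7.9792, ln(3.0/0.0411) = 4.2904
V₂ = 18.6 × 7.9792/4.2904 = 18.6 × 1.8598 = 34.5924 kt

34.6 kt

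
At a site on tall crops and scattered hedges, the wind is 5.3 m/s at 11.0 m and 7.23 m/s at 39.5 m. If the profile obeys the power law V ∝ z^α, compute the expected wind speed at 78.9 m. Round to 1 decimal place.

First find α: α = ln(V₂/V₁)/ln(z₂/z₁) = ln(7.23/5.3)/ln(39.5/11.0) = 0.31053/1.27841 = 0.2429
Extrapolate from 39.5 m to 78.9 m: V₃ = 7.23 × (78.9/39.5)^0.2429 = 7.23 × 1.1830 = 8.5532 m/s

8.6 m/s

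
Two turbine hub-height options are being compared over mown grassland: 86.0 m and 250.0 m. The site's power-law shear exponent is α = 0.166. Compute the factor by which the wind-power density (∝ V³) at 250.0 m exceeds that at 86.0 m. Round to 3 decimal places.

Speed ratio: V_B/V_A = (z_B/z_A)^α = (250.0/86.0)^0.166 = (2.9070)^0.166 = 1.19380
Power-density ratio: P_B/P_A = (V_B/V_A)³ = (1.19380)³ = 1.70135

1.701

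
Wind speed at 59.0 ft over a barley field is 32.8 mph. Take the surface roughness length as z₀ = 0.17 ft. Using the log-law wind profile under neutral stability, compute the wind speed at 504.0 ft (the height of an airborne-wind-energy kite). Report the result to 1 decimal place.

Log law: V(z) ∝ ln(z/z₀), so V₂/V₁ = ln(z₂/z₀) / ln(z₁/z₀).
ln(504.0/0.17) = 7.9945, ln(59.0/0.17) = 5.8495
V₂ = 32.8 × 7.9945/5.8495 = 32.8 × 1.3667 = 44.8279 mph

44.8 mph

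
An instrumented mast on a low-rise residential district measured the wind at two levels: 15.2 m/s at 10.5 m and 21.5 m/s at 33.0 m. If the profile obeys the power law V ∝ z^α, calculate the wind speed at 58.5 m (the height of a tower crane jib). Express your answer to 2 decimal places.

First find α: α = ln(V₂/V₁)/ln(z₂/z₁) = ln(21.5/15.2)/ln(33.0/10.5) = 0.34676/1.14513 = 0.3028
Extrapolate from 33.0 m to 58.5 m: V₃ = 21.5 × (58.5/33.0)^0.3028 = 21.5 × 1.1893 = 25.5699 m/s

25.57 m/s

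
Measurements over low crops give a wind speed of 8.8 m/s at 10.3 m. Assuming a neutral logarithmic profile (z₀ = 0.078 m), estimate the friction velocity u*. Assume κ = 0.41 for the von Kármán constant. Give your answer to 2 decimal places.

u* ≈ 0.74 m/s

Log law: V(z) = (u*/κ) · ln(z/z₀) ⇒ u* = κ · V / ln(z/z₀)
u* = 0.41 × 8.8 / ln(10.3/0.078) = 0.41 × 8.8 / 4.8832
   = 3.6080 / 4.8832 = 0.7389 m/s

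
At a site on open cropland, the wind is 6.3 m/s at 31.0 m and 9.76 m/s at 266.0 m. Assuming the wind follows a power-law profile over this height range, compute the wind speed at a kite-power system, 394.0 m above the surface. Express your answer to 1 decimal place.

First find α: α = ln(V₂/V₁)/ln(z₂/z₁) = ln(9.76/6.3)/ln(266.0/31.0) = 0.43774/2.14951 = 0.2036
Extrapolate from 266.0 m to 394.0 m: V₃ = 9.76 × (394.0/266.0)^0.2036 = 9.76 × 1.0833 = 10.5729 m/s

10.6 m/s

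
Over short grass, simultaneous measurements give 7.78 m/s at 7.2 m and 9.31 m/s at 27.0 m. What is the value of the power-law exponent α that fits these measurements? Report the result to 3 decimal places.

α ≈ 0.136

Power law: V₂/V₁ = (z₂/z₁)^α ⇒ α = ln(V₂/V₁) / ln(z₂/z₁)
α = ln(9.31/7.78) / ln(27.0/7.2) = ln(1.1967) / ln(3.7500)
  = 0.17953 / 1.32176 = 0.13583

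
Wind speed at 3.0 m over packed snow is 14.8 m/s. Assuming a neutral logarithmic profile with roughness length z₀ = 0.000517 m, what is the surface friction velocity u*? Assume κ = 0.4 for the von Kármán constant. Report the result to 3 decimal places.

Log law: V(z) = (u*/κ) · ln(z/z₀) ⇒ u* = κ · V / ln(z/z₀)
u* = 0.4 × 14.8 / ln(3.0/0.000517) = 0.4 × 14.8 / 8.6661
   = 5.9200 / 8.6661 = 0.6831 m/s

u* ≈ 0.683 m/s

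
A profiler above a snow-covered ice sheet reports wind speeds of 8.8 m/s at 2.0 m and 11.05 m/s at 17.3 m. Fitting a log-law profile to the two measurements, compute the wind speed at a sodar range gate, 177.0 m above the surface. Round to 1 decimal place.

Log law: V ∝ ln(z/z₀). From the pair, with r = V₁/V₂ = 0.79638,
ln z₀ = (ln z₁ − r·ln z₂)/(1 − r) = (0.6931 − 0.79638×2.8507)/0.20362 = -7.7453 → z₀ = 0.0004328 m
V₃ = V₁ · ln(z₃/z₀)/ln(z₁/z₀) = 8.8 × 12.9215/8.4385 = 13.4751 m/s

13.5 m/s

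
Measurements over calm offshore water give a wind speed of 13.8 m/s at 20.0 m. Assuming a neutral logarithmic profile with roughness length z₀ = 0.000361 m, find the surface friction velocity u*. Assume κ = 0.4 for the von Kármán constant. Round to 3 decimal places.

Log law: V(z) = (u*/κ) · ln(z/z₀) ⇒ u* = κ · V / ln(z/z₀)
u* = 0.4 × 13.8 / ln(20.0/0.000361) = 0.4 × 13.8 / 10.9224
   = 5.5200 / 10.9224 = 0.5054 m/s

u* ≈ 0.505 m/s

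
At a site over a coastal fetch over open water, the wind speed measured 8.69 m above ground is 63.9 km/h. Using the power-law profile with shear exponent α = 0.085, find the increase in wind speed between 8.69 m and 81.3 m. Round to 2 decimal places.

13.38 km/h

Power law: V₂ = V₁ · (z₂/z₁)^α = 63.9 × (9.3556)^0.085 = 77.2755 km/h
ΔV = 77.2755 − 63.9 = 13.3755 km/h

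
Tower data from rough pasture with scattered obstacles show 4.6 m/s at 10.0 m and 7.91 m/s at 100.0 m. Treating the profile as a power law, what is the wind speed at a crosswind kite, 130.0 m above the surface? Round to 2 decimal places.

First find α: α = ln(V₂/V₁)/ln(z₂/z₁) = ln(7.91/4.6)/ln(100.0/10.0) = 0.54207/2.30259 = 0.2354
Extrapolate from 100.0 m to 130.0 m: V₃ = 7.91 × (130.0/100.0)^0.2354 = 7.91 × 1.0637 = 8.4140 m/s

8.41 m/s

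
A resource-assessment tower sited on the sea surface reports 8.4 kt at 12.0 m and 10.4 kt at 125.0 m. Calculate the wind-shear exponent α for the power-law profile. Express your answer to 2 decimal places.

α ≈ 0.09

Power law: V₂/V₁ = (z₂/z₁)^α ⇒ α = ln(V₂/V₁) / ln(z₂/z₁)
α = ln(10.4/8.4) / ln(125.0/12.0) = ln(1.2381) / ln(10.4167)
  = 0.21357 / 2.34341 = 0.09114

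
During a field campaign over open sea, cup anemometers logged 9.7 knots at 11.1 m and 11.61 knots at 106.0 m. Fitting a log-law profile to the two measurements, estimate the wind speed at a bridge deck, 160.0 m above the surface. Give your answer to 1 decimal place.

Log law: V ∝ ln(z/z₀). From the pair, with r = V₁/V₂ = 0.83549,
ln z₀ = (ln z₁ − r·ln z₂)/(1 − r) = (2.4069 − 0.83549×4.6634)/0.16451 = -9.0527 → z₀ = 0.0001171 m
V₃ = V₁ · ln(z₃/z₀)/ln(z₁/z₀) = 9.7 × 14.1279/11.4597 = 11.9585 knots

12.0 knots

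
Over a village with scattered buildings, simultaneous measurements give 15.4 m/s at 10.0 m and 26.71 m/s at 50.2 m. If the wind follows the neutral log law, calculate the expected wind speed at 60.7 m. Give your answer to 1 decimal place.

28.0 m/s

Log law: V ∝ ln(z/z₀). From the pair, with r = V₁/V₂ = 0.57656,
ln z₀ = (ln z₁ − r·ln z₂)/(1 − r) = (2.3026 − 0.57656×3.9160)/0.42344 = 0.1057 → z₀ = 1.111 m
V₃ = V₁ · ln(z₃/z₀)/ln(z₁/z₀) = 15.4 × 4.0002/2.1969 = 28.0414 m/s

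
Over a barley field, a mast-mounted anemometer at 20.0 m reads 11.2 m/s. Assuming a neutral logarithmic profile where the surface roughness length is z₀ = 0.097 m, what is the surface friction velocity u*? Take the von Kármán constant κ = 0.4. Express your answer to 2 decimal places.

u* ≈ 0.84 m/s

Log law: V(z) = (u*/κ) · ln(z/z₀) ⇒ u* = κ · V / ln(z/z₀)
u* = 0.4 × 11.2 / ln(20.0/0.097) = 0.4 × 11.2 / 5.3288
   = 4.4800 / 5.3288 = 0.8407 m/s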